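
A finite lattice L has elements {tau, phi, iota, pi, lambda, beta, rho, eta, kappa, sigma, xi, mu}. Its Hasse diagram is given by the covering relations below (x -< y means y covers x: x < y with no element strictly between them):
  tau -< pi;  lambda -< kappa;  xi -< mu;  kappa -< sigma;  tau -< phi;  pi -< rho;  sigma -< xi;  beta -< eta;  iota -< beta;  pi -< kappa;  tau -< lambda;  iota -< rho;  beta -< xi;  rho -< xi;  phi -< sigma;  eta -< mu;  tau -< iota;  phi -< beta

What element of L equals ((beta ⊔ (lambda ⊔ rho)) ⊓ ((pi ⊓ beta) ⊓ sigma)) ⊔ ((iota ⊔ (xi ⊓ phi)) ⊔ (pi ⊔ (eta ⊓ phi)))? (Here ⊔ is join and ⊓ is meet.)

lambda ∨ rho = xi
beta ∨ xi = xi
pi ∧ beta = tau
tau ∧ sigma = tau
xi ∧ tau = tau
xi ∧ phi = phi
iota ∨ phi = beta
eta ∧ phi = phi
pi ∨ phi = sigma
beta ∨ sigma = xi
tau ∨ xi = xi

xi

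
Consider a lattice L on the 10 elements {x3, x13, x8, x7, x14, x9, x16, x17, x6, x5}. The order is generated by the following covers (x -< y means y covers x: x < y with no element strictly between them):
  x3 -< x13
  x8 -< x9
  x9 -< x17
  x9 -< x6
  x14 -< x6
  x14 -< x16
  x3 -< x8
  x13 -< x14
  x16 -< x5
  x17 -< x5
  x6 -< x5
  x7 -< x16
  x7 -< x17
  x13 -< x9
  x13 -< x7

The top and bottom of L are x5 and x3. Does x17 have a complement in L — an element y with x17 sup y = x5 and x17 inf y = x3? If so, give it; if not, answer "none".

none

For every candidate y, either x17 ∨ y ≠ x5 or x17 ∧ y ≠ x3; no complement exists.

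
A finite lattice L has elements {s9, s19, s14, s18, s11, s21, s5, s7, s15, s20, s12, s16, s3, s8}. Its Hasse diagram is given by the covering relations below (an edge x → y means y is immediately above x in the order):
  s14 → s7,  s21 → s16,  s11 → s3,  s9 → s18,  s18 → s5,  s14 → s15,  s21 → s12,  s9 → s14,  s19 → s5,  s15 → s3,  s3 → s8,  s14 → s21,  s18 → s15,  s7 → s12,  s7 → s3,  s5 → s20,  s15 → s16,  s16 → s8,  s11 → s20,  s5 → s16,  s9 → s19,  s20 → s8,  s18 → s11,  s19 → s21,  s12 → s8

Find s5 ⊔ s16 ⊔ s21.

s16

Common upper bounds of {s5, s16, s21}: s16, s8.
The least among these is s16.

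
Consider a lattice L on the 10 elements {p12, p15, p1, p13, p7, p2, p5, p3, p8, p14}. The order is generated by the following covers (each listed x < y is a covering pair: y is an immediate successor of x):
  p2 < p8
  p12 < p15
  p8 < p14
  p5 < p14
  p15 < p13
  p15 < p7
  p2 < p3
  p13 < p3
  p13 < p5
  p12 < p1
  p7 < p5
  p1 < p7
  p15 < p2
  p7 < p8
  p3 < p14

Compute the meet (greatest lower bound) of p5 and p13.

Common lower bounds of {p5, p13}: p12, p13, p15.
The greatest among these is p13.

p13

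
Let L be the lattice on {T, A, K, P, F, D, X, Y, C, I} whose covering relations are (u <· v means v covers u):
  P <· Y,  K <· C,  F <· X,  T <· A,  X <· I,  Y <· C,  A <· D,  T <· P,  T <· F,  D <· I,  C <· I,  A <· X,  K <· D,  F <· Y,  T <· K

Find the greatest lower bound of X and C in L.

Common lower bounds of {X, C}: F, T.
The greatest among these is F.

F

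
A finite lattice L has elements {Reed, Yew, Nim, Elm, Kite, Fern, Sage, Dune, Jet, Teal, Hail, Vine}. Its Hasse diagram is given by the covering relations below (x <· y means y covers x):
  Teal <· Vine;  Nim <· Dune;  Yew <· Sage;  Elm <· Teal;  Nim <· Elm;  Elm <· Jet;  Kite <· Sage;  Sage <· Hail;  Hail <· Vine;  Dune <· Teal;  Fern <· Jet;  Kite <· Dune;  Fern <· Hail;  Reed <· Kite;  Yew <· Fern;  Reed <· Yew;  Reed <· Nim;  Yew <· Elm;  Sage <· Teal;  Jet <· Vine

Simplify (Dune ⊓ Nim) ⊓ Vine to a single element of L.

Nim

Dune ∧ Nim = Nim
Nim ∧ Vine = Nim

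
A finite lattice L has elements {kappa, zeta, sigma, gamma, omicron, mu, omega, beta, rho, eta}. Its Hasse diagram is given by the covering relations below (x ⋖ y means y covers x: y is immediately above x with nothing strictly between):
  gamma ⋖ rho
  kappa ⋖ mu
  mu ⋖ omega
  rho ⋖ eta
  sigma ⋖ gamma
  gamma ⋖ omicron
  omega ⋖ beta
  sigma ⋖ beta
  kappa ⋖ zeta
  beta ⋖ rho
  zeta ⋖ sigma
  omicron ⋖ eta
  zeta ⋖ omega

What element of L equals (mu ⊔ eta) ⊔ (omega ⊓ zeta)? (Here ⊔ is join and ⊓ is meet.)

mu ∨ eta = eta
omega ∧ zeta = zeta
eta ∨ zeta = eta

eta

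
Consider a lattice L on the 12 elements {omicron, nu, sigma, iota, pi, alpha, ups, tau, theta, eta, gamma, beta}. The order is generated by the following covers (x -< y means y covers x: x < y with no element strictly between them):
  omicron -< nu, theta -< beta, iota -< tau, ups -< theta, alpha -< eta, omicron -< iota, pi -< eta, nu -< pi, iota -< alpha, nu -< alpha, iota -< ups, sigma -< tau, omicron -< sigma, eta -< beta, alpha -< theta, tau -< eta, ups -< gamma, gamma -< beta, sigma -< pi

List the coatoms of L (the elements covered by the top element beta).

eta, gamma, theta

The coatoms are exactly the elements covered by beta: eta, gamma, theta.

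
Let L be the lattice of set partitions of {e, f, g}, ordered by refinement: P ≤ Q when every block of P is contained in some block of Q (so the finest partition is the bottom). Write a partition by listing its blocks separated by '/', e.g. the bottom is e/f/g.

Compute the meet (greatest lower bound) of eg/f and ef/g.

The meet (common refinement) of eg/f and ef/g intersects blocks pairwise, giving e/f/g.

e/f/g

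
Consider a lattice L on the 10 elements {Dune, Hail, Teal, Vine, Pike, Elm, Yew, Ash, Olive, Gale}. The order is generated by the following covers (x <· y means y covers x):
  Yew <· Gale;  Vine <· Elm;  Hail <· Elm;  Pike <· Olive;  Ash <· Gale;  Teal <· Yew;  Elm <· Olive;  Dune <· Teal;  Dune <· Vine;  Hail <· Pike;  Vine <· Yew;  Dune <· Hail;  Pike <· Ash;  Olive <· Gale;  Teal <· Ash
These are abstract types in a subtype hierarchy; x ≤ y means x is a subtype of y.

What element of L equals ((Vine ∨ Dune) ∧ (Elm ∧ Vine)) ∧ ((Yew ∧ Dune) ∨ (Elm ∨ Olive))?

Vine ∨ Dune = Vine
Elm ∧ Vine = Vine
Vine ∧ Vine = Vine
Yew ∧ Dune = Dune
Elm ∨ Olive = Olive
Dune ∨ Olive = Olive
Vine ∧ Olive = Vine

Vine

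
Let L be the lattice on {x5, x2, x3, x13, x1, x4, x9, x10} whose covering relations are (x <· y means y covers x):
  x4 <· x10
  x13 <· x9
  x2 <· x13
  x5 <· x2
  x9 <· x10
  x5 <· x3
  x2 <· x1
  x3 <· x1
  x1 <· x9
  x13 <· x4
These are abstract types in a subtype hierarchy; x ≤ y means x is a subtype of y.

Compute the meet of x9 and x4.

x13

Common lower bounds of {x9, x4}: x13, x2, x5.
The greatest among these is x13.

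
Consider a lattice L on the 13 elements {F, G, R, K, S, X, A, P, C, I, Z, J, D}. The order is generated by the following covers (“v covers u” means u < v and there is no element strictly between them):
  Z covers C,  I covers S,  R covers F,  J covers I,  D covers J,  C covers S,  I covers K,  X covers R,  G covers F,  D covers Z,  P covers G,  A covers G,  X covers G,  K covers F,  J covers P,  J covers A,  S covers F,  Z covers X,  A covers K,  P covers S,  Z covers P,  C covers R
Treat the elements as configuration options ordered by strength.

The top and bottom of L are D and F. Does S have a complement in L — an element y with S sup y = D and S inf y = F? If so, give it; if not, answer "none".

none

For every candidate y, either S ∨ y ≠ D or S ∧ y ≠ F; no complement exists.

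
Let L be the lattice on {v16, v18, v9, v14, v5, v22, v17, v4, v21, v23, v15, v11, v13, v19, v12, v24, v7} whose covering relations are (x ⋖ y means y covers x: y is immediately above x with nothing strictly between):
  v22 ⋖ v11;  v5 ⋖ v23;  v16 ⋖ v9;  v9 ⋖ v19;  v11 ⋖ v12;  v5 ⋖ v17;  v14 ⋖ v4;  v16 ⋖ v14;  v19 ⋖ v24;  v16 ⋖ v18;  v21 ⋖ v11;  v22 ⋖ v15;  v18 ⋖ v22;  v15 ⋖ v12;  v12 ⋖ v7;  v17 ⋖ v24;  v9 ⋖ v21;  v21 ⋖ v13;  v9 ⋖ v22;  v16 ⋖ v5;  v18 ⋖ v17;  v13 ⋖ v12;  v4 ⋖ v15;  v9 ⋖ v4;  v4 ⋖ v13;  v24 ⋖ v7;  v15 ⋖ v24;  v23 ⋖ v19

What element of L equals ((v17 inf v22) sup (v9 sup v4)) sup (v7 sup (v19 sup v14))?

v7

v17 ∧ v22 = v18
v9 ∨ v4 = v4
v18 ∨ v4 = v15
v19 ∨ v14 = v24
v7 ∨ v24 = v7
v15 ∨ v7 = v7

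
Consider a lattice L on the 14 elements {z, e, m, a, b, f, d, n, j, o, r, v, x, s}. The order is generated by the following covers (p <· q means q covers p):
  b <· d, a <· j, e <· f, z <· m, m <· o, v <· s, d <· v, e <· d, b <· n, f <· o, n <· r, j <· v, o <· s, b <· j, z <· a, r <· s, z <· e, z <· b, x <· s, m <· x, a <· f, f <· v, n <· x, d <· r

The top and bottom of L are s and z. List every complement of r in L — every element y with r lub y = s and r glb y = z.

a, m

Need y with r ∨ y = s and r ∧ y = z.
Checking each element gives: a, m.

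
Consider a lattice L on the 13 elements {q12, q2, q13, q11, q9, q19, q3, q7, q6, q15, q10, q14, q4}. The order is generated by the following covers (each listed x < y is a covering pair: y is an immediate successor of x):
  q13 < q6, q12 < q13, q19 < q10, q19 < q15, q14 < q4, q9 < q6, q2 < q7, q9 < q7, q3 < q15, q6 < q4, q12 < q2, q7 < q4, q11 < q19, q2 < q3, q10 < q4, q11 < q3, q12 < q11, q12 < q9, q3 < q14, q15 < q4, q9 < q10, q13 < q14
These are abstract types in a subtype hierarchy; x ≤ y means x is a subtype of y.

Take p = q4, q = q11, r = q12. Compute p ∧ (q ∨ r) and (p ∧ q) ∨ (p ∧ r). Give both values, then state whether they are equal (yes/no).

q ∨ r = q11, so p ∧ (q ∨ r) = q4 ∧ q11 = q11.
p ∧ q = q11 and p ∧ r = q12, so (p ∧ q) ∨ (p ∧ r) = q11 ∨ q12 = q11.
Equal: yes.

q11; q11; yes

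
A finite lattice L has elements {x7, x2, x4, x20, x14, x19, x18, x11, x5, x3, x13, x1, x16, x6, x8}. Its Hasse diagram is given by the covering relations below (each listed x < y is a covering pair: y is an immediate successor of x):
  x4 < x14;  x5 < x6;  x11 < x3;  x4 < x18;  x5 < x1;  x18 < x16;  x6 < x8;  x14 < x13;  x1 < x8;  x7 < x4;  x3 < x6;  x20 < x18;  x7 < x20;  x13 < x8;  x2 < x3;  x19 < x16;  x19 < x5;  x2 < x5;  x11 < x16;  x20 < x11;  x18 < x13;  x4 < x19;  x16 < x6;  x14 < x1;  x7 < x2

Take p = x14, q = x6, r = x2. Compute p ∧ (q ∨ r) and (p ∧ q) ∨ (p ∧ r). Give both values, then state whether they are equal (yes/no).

q ∨ r = x6, so p ∧ (q ∨ r) = x14 ∧ x6 = x4.
p ∧ q = x4 and p ∧ r = x7, so (p ∧ q) ∨ (p ∧ r) = x4 ∨ x7 = x4.
Equal: yes.

x4; x4; yes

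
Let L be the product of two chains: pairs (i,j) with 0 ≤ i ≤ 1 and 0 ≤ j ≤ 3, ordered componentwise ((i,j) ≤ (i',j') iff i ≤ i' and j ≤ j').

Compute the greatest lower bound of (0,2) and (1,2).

(0,2)

Common lower bounds of {(0,2), (1,2)}: (0,0), (0,1), (0,2).
The greatest among these is (0,2).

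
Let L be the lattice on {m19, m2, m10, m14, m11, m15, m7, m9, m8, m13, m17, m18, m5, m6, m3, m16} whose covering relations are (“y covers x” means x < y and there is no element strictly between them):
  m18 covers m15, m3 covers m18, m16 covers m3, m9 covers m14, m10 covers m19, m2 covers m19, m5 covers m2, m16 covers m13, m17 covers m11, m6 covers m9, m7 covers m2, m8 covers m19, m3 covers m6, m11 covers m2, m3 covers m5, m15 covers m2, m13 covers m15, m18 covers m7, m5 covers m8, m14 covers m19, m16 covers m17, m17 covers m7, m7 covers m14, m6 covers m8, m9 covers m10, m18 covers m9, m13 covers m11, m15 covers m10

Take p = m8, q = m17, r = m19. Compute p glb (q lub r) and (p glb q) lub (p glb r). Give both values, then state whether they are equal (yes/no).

m19; m19; yes

q lub r = m17, so p glb (q lub r) = m8 glb m17 = m19.
p glb q = m19 and p glb r = m19, so (p glb q) lub (p glb r) = m19 lub m19 = m19.
Equal: yes.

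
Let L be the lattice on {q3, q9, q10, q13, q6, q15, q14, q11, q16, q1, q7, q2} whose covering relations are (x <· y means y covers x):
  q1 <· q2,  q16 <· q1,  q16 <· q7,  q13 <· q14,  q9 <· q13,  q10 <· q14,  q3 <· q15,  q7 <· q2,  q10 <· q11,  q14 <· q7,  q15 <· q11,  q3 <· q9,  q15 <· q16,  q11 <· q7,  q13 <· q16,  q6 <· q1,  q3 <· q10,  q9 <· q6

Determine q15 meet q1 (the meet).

q15

Common lower bounds of {q15, q1}: q15, q3.
The greatest among these is q15.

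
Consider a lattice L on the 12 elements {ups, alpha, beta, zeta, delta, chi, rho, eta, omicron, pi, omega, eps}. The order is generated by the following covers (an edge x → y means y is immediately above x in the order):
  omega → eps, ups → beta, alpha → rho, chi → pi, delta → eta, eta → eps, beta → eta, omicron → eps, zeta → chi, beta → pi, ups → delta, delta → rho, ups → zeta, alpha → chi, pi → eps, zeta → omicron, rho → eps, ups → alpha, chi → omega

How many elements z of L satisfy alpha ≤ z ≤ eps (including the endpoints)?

The interval [alpha, eps] = {alpha, chi, eps, omega, pi, rho}, which has 6 elements.

6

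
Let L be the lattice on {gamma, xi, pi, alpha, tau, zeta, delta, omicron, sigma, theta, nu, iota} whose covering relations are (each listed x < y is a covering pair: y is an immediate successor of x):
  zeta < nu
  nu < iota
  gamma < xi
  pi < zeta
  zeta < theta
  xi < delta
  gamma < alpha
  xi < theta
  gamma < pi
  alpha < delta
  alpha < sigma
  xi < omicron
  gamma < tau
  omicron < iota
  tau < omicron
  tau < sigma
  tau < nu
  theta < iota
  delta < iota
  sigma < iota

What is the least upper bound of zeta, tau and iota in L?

Common upper bounds of {zeta, tau, iota}: iota.
The least among these is iota.

iota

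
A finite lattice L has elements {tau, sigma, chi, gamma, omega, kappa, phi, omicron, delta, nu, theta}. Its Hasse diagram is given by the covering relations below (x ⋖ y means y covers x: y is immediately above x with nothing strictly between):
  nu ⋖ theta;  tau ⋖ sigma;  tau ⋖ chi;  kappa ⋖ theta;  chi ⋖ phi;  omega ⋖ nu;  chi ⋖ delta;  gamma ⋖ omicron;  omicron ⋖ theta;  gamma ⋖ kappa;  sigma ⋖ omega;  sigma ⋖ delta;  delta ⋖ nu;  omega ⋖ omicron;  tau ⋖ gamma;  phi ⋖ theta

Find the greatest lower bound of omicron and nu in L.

Common lower bounds of {omicron, nu}: omega, sigma, tau.
The greatest among these is omega.

omega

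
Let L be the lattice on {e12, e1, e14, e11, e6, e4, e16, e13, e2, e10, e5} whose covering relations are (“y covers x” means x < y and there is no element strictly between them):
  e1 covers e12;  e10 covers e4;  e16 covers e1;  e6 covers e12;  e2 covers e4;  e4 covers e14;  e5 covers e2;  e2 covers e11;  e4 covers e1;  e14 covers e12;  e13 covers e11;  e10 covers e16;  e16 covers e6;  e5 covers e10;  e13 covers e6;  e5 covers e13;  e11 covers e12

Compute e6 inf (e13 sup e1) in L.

e13 ∨ e1 = e5
e6 ∧ e5 = e6

e6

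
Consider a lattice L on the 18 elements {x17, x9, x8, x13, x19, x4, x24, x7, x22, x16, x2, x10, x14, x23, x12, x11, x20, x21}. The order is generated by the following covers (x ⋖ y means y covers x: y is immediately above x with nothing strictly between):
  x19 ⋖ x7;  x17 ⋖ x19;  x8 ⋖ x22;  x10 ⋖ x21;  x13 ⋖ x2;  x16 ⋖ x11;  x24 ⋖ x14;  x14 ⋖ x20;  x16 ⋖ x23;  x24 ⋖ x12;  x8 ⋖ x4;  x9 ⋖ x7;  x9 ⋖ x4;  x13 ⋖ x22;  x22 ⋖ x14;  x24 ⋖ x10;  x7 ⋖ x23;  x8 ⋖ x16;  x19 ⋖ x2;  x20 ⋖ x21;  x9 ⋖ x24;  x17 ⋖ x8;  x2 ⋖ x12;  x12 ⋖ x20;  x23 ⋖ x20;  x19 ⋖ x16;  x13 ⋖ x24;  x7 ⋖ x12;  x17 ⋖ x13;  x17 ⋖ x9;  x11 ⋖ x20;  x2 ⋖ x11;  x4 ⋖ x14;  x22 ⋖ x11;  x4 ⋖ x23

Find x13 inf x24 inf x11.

Common lower bounds of {x13, x24, x11}: x13, x17.
The greatest among these is x13.

x13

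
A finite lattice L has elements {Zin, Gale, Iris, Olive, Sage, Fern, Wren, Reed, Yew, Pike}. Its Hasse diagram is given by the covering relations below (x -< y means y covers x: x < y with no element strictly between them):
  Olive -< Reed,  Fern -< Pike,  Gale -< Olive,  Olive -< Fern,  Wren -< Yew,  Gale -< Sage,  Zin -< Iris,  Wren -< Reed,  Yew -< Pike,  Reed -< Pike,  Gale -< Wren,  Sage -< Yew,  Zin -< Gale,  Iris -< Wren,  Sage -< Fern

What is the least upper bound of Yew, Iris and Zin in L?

Yew

Common upper bounds of {Yew, Iris, Zin}: Pike, Yew.
The least among these is Yew.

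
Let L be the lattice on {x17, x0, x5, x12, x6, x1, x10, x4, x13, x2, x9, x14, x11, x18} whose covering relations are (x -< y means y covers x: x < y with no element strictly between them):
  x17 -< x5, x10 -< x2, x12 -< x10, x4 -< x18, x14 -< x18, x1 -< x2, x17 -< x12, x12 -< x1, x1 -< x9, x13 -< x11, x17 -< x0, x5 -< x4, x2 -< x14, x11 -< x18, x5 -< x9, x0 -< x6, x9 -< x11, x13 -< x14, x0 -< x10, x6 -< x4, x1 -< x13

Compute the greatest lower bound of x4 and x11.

x5

Common lower bounds of {x4, x11}: x17, x5.
The greatest among these is x5.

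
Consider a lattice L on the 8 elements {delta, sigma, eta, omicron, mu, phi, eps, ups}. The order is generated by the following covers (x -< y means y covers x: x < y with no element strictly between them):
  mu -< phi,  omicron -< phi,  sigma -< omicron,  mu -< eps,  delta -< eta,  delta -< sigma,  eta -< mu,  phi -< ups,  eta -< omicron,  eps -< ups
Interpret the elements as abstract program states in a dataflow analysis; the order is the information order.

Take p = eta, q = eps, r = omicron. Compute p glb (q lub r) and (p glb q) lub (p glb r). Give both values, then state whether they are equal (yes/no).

q lub r = ups, so p glb (q lub r) = eta glb ups = eta.
p glb q = eta and p glb r = eta, so (p glb q) lub (p glb r) = eta lub eta = eta.
Equal: yes.

eta; eta; yes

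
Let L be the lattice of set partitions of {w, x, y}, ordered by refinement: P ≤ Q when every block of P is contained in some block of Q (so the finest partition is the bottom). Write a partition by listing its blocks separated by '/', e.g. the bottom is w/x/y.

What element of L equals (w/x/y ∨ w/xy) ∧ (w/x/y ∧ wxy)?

w/x/y

w/x/y ∨ w/xy = w/xy
w/x/y ∧ wxy = w/x/y
w/xy ∧ w/x/y = w/x/y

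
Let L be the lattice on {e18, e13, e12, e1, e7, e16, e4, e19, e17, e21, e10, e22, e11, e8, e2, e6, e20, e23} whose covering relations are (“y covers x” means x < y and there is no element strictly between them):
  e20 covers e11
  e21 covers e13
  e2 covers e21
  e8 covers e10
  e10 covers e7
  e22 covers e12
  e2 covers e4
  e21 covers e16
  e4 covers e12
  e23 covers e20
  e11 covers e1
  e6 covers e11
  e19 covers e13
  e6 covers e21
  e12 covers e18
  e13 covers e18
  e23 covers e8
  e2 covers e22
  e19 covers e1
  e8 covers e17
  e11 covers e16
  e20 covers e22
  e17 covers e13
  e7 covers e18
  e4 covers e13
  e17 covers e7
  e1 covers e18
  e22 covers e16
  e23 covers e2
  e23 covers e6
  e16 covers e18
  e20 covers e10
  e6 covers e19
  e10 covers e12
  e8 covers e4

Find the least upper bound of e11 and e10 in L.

Common upper bounds of {e11, e10}: e20, e23.
The least among these is e20.

e20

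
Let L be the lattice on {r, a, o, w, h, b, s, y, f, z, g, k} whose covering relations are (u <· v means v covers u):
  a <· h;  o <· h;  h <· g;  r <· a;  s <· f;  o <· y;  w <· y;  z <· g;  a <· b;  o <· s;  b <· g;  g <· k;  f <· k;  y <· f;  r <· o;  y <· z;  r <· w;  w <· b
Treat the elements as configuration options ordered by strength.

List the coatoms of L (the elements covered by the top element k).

f, g

The coatoms are exactly the elements covered by k: f, g.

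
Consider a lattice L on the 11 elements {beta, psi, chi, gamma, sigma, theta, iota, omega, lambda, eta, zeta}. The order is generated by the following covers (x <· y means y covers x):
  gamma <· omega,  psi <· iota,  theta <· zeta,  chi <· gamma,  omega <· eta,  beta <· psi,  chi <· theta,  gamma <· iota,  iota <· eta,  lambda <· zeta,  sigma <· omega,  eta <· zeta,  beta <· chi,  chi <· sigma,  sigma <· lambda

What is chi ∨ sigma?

sigma

Common upper bounds of {chi, sigma}: eta, lambda, omega, sigma, zeta.
The least among these is sigma.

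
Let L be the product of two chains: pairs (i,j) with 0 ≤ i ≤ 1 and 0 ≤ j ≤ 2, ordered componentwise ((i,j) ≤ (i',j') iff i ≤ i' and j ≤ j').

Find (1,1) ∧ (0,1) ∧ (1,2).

In a product of chains, the meet is componentwise min, giving (0,1).

(0,1)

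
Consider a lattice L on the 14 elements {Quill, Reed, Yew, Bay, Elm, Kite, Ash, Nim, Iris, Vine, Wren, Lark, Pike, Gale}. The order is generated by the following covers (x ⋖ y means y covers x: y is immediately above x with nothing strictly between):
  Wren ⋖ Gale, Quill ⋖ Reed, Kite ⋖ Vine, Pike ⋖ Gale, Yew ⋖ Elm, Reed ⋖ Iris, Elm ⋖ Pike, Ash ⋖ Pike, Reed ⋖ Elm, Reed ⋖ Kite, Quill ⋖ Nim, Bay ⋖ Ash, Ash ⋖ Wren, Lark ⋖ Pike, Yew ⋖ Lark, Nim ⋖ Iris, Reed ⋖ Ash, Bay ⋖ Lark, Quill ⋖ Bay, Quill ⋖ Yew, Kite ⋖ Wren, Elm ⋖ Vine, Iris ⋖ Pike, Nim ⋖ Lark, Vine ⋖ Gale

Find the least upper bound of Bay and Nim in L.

Lark

Common upper bounds of {Bay, Nim}: Gale, Lark, Pike.
The least among these is Lark.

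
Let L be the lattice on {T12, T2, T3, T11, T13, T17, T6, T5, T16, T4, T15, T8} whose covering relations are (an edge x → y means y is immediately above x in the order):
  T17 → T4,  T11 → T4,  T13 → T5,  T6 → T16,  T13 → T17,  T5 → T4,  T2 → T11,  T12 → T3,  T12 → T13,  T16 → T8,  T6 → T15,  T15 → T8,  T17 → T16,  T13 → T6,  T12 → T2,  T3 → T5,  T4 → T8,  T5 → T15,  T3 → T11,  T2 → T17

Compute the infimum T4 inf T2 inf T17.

Common lower bounds of {T4, T2, T17}: T12, T2.
The greatest among these is T2.

T2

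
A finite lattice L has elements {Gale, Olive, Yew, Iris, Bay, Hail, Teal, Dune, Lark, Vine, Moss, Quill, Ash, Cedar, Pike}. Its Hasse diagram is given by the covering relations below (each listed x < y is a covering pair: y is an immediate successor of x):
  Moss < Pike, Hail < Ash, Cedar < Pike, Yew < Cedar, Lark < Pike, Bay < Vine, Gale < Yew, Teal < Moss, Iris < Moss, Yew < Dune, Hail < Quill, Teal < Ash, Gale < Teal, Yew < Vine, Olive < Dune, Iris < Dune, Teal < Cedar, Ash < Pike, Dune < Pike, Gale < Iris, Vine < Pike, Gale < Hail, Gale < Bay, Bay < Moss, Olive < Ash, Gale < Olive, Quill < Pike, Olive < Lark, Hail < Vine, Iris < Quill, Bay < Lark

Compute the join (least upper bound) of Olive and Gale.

Common upper bounds of {Olive, Gale}: Ash, Dune, Lark, Olive, Pike.
The least among these is Olive.

Olive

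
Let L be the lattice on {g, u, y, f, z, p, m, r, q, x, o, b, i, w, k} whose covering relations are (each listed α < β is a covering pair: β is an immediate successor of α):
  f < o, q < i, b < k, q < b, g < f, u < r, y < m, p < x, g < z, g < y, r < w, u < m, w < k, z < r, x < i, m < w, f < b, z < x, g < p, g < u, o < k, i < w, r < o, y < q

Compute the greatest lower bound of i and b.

Common lower bounds of {i, b}: g, q, y.
The greatest among these is q.

q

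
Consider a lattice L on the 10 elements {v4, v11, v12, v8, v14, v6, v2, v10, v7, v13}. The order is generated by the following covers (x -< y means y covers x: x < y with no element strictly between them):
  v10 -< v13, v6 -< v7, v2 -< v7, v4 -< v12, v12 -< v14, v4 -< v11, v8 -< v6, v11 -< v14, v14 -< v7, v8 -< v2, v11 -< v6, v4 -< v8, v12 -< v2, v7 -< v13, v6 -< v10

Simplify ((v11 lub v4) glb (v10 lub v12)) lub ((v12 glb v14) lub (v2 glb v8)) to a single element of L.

v7

v11 ∨ v4 = v11
v10 ∨ v12 = v13
v11 ∧ v13 = v11
v12 ∧ v14 = v12
v2 ∧ v8 = v8
v12 ∨ v8 = v2
v11 ∨ v2 = v7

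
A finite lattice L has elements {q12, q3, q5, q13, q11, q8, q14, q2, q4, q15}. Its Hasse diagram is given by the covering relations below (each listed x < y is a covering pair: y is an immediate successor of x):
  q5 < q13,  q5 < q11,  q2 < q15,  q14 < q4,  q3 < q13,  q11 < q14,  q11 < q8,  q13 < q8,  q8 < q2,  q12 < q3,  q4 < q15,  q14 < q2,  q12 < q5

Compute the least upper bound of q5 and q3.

Common upper bounds of {q5, q3}: q13, q15, q2, q8.
The least among these is q13.

q13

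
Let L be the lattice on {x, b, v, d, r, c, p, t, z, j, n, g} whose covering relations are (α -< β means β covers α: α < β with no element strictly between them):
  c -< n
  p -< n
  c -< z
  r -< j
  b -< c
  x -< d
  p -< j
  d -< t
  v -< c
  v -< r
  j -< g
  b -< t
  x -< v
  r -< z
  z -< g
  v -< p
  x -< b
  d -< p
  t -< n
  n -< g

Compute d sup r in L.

d ∨ r = j

j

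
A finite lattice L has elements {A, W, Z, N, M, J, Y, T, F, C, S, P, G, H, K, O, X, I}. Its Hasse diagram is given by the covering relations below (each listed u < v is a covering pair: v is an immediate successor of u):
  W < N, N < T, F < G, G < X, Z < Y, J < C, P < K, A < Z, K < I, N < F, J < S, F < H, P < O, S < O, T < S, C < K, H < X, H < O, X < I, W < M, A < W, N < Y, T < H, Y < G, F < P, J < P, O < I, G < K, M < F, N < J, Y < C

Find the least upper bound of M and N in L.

Common upper bounds of {M, N}: F, G, H, I, K, O, P, X.
The least among these is F.

F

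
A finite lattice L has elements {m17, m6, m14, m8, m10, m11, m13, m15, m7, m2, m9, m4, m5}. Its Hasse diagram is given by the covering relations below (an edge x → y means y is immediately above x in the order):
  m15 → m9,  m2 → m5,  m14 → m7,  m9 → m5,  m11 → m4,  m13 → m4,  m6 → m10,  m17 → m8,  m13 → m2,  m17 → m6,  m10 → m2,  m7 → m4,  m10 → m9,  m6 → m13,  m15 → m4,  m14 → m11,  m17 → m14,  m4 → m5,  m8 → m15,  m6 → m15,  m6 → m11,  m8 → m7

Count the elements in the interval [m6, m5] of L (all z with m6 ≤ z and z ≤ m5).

9

The interval [m6, m5] = {m10, m11, m13, m15, m2, m4, m5, m6, m9}, which has 9 elements.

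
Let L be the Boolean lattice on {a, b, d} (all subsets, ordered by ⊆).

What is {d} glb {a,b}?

{}

Under ⊆, meet is intersection: {d} ∩ {a,b} = {}.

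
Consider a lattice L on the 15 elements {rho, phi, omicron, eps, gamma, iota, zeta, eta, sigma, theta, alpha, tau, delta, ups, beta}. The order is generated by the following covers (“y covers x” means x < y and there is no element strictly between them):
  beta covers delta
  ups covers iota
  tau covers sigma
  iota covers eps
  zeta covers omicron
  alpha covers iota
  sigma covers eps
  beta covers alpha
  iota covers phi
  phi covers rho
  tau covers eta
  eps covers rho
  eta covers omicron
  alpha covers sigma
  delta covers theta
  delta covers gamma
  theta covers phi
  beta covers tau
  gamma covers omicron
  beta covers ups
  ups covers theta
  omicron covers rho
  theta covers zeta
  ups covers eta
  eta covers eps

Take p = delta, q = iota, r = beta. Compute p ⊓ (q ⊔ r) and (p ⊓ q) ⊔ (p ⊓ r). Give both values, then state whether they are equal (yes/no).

q ⊔ r = beta, so p ⊓ (q ⊔ r) = delta ⊓ beta = delta.
p ⊓ q = phi and p ⊓ r = delta, so (p ⊓ q) ⊔ (p ⊓ r) = phi ⊔ delta = delta.
Equal: yes.

delta; delta; yes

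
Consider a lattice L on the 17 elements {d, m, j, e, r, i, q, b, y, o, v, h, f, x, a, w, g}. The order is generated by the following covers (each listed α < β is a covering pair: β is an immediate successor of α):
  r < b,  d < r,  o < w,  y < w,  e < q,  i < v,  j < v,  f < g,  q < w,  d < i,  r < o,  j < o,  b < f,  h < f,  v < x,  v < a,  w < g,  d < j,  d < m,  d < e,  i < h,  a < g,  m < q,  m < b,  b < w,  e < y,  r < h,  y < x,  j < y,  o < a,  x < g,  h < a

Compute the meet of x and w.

Common lower bounds of {x, w}: d, e, j, y.
The greatest among these is y.

y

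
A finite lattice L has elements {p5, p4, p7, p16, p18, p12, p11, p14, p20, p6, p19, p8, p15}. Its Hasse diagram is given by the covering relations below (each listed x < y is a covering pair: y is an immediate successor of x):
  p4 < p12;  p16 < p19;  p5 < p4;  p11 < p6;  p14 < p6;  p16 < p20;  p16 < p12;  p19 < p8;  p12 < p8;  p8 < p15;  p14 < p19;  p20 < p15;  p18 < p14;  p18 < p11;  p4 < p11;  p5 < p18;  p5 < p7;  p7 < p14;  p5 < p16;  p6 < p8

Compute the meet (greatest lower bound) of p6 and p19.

p14

Common lower bounds of {p6, p19}: p14, p18, p5, p7.
The greatest among these is p14.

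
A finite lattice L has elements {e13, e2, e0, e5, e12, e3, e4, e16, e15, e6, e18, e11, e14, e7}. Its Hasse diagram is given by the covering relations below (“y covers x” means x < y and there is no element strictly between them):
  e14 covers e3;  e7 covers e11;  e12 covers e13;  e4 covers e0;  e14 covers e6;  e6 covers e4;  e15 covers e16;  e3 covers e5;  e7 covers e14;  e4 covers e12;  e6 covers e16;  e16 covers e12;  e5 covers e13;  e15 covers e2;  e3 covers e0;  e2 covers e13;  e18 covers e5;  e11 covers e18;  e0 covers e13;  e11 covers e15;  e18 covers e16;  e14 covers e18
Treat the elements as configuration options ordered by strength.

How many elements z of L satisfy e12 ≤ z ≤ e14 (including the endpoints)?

6

The interval [e12, e14] = {e12, e14, e16, e18, e4, e6}, which has 6 elements.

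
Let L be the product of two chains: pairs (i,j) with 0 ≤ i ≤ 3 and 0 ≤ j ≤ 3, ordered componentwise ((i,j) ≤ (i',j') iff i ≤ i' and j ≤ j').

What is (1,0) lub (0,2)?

In a product of chains, the join is componentwise max, giving (1,2).

(1,2)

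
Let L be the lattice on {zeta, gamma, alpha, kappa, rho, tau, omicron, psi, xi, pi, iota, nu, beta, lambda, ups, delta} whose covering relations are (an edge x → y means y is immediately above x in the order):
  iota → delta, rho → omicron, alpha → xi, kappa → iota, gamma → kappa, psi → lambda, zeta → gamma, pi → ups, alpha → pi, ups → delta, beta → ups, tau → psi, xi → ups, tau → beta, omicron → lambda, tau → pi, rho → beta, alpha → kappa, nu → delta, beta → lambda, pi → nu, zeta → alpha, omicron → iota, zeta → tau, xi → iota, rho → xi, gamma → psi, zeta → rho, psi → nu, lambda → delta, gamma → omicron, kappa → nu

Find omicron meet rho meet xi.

Common lower bounds of {omicron, rho, xi}: rho, zeta.
The greatest among these is rho.

rho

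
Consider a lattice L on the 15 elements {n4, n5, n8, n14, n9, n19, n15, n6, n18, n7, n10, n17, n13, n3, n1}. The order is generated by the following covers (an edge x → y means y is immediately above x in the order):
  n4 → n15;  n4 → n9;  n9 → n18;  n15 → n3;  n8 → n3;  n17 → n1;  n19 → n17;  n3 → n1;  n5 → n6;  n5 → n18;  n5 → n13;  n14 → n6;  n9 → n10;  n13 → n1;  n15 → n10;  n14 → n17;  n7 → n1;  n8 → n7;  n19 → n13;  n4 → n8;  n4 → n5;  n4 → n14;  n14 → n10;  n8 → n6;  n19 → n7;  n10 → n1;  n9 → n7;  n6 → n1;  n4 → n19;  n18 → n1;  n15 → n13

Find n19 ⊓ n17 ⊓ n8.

Common lower bounds of {n19, n17, n8}: n4.
The greatest among these is n4.

n4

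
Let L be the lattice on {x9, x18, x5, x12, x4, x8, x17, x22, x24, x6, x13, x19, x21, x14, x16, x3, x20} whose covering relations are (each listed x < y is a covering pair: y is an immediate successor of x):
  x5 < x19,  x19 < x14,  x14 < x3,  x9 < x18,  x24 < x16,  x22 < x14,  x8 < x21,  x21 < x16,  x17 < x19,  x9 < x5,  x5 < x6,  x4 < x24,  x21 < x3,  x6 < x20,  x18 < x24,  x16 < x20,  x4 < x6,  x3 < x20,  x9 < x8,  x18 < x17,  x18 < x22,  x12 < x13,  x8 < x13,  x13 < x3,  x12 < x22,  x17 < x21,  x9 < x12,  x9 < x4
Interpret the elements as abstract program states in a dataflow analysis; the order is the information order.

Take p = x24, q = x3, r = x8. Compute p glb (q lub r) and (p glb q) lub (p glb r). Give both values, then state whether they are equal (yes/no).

x18; x18; yes

q lub r = x3, so p glb (q lub r) = x24 glb x3 = x18.
p glb q = x18 and p glb r = x9, so (p glb q) lub (p glb r) = x18 lub x9 = x18.
Equal: yes.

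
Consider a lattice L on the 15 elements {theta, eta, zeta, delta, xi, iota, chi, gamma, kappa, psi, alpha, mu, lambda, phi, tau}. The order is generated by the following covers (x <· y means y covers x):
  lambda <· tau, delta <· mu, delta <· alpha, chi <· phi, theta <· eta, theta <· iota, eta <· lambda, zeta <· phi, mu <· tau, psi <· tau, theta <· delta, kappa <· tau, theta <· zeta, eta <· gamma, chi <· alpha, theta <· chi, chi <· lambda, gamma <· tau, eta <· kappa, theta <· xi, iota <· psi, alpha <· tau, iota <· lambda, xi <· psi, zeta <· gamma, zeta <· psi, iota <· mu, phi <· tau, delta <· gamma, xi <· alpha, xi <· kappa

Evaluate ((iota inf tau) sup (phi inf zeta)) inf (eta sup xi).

xi

iota ∧ tau = iota
phi ∧ zeta = zeta
iota ∨ zeta = psi
eta ∨ xi = kappa
psi ∧ kappa = xi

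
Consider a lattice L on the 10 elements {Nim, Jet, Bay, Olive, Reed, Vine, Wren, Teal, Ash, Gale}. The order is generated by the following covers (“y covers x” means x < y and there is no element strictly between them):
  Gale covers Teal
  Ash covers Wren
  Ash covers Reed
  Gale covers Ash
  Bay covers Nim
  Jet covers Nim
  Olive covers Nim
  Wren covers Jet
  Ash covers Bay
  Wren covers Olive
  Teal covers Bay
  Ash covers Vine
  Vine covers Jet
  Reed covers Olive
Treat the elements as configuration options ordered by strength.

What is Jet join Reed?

Common upper bounds of {Jet, Reed}: Ash, Gale.
The least among these is Ash.

Ash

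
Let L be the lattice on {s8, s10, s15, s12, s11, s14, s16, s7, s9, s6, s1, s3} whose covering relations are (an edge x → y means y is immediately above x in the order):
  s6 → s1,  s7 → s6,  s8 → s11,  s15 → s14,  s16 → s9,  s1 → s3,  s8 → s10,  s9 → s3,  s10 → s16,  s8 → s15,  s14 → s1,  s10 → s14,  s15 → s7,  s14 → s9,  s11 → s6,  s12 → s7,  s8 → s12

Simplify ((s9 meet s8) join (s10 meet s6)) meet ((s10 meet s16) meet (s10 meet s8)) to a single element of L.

s9 ∧ s8 = s8
s10 ∧ s6 = s8
s8 ∨ s8 = s8
s10 ∧ s16 = s10
s10 ∧ s8 = s8
s10 ∧ s8 = s8
s8 ∧ s8 = s8

s8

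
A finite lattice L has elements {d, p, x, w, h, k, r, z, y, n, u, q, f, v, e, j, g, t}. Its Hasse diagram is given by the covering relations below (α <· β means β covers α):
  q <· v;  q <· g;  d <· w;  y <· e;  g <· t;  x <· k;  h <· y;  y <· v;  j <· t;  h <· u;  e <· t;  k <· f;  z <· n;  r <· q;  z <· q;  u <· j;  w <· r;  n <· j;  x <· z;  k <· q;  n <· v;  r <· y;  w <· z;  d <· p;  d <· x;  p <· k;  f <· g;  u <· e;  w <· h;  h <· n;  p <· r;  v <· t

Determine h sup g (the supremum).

t

Common upper bounds of {h, g}: t.
The least among these is t.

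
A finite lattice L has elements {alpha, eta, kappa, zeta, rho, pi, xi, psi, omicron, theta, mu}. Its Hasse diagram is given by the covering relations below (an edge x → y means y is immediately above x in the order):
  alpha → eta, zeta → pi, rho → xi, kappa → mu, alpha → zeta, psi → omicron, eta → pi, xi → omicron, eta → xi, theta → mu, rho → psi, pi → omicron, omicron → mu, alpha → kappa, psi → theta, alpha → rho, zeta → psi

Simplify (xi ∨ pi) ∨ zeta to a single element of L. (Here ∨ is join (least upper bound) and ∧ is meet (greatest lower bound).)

xi ∨ pi = omicron
omicron ∨ zeta = omicron

omicron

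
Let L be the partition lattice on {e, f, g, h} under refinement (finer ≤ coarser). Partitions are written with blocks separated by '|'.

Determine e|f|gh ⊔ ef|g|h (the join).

The join of e|f|gh and ef|g|h merges any blocks that overlap across the partitions, giving ef|gh.

ef|gh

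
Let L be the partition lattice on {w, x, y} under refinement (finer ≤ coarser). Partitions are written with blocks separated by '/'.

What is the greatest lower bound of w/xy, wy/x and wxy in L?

Common lower bounds of {w/xy, wy/x, wxy}: w/x/y.
The greatest among these is w/x/y.

w/x/y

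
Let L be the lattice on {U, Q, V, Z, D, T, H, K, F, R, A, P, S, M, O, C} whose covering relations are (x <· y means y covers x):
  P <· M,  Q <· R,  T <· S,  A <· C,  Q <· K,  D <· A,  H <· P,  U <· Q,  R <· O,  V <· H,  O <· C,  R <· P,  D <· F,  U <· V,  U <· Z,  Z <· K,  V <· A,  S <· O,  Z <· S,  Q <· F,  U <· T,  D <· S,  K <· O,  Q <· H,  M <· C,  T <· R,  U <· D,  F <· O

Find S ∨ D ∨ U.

Common upper bounds of {S, D, U}: C, O, S.
The least among these is S.

S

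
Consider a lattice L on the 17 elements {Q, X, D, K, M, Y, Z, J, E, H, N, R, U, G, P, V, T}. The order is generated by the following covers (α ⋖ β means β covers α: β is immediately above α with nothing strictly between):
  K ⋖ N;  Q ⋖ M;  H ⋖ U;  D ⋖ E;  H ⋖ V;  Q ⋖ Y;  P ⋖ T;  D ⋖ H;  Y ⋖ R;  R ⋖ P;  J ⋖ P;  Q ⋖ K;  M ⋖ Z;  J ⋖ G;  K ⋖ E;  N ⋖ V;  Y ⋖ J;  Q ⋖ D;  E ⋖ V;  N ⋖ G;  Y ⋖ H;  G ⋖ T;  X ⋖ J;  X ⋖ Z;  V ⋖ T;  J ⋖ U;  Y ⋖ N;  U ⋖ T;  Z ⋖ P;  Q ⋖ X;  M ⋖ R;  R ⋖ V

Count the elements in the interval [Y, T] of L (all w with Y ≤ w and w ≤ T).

10

The interval [Y, T] = {G, H, J, N, P, R, T, U, V, Y}, which has 10 elements.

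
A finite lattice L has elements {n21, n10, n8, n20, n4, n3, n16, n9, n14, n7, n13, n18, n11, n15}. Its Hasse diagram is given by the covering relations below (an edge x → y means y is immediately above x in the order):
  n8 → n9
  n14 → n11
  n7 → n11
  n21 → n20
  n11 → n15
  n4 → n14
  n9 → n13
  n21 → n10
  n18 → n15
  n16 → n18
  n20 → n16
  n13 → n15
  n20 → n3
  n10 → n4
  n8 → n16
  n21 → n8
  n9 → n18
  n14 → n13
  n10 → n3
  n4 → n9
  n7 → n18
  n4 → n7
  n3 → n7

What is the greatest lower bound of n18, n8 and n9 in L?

n8

Common lower bounds of {n18, n8, n9}: n21, n8.
The greatest among these is n8.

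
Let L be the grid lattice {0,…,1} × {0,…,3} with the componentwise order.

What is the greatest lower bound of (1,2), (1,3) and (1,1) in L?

Common lower bounds of {(1,2), (1,3), (1,1)}: (0,0), (0,1), (1,0), (1,1).
The greatest among these is (1,1).

(1,1)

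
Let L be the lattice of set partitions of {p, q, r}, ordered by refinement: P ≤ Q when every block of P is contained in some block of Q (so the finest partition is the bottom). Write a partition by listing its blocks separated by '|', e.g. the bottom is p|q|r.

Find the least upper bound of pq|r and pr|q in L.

pqr

The join of pq|r and pr|q merges any blocks that overlap across the partitions, giving pqr.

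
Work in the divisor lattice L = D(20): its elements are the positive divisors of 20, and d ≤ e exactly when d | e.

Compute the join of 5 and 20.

20

Common upper bounds of {5, 20}: 20.
The least among these is 20.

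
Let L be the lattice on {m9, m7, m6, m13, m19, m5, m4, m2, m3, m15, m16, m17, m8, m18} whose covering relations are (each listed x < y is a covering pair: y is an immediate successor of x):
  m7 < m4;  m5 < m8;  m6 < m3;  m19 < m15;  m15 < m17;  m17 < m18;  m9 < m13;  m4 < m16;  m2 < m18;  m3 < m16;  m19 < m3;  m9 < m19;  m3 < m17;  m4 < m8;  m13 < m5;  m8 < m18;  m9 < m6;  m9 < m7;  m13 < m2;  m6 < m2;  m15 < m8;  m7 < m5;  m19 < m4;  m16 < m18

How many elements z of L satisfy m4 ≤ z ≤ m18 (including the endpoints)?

4

The interval [m4, m18] = {m16, m18, m4, m8}, which has 4 elements.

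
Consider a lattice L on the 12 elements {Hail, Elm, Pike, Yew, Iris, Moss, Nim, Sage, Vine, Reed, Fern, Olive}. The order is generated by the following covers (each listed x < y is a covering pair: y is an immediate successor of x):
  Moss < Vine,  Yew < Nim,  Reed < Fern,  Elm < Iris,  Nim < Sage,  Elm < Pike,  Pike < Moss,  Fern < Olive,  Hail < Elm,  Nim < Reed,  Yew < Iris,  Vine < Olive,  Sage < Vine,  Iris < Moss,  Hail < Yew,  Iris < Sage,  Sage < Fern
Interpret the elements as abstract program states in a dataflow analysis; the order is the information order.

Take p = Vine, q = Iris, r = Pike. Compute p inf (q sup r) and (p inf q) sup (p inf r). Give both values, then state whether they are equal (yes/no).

q sup r = Moss, so p inf (q sup r) = Vine inf Moss = Moss.
p inf q = Iris and p inf r = Pike, so (p inf q) sup (p inf r) = Iris sup Pike = Moss.
Equal: yes.

Moss; Moss; yes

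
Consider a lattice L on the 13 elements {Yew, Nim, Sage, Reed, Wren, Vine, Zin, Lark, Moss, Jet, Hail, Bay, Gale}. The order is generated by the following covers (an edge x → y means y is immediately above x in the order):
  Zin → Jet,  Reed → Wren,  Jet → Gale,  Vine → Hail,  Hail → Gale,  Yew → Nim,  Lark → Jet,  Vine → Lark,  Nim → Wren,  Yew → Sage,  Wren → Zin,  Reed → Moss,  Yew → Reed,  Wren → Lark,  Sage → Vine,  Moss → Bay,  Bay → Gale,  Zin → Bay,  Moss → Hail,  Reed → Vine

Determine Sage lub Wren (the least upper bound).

Lark

Common upper bounds of {Sage, Wren}: Gale, Jet, Lark.
The least among these is Lark.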